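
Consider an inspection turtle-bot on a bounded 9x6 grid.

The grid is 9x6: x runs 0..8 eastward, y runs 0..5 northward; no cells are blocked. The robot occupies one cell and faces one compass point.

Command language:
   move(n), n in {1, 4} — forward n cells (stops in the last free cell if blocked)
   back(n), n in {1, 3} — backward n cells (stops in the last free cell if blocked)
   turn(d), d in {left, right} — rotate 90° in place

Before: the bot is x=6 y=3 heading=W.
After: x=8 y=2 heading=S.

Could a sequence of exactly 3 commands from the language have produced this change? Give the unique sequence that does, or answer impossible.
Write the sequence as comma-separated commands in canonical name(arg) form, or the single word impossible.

back(3), turn(left), move(1)

key: back(3) runs into the grid edge before its full distance
from: x=6 y=3 heading=W
step 1 (back(3)): x=8 y=3 heading=W
step 2 (turn(left)): x=8 y=3 heading=S
step 3 (move(1)): x=8 y=2 heading=S
all 216 alternatives checked — unique.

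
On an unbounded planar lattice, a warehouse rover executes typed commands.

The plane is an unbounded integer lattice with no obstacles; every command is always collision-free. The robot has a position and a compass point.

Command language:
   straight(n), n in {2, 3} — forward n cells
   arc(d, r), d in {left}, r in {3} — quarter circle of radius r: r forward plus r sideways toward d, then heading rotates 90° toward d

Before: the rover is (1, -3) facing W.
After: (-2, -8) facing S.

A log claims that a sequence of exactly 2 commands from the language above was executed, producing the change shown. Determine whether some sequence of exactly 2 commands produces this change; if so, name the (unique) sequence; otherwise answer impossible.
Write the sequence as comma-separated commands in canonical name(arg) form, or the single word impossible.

key: running straight(2) before arc(left, 3) would end elsewhere — order is forced
begin: (1, -3) facing W
[1] after arc(left, 3): (-2, -6) facing S
[2] after straight(2): (-2, -8) facing S
all 9 alternatives checked — unique.

arc(left, 3), straight(2)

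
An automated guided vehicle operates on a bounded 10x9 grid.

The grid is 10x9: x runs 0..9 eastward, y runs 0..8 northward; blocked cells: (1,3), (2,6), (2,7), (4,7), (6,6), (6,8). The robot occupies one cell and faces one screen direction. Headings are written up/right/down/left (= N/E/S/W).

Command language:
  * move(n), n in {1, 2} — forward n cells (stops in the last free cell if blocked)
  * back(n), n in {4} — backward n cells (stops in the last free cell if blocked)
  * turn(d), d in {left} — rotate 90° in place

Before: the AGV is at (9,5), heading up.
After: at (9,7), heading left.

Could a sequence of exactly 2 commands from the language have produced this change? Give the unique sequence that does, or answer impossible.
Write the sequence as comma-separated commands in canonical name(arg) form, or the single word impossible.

key: running turn(left) before move(2) would end elsewhere — order is forced
begin: at (9,5), heading up
t=1 move(2) ⇒ at (9,7), heading up
t=2 turn(left) ⇒ at (9,7), heading left
no rival 2-sequence matches.

move(2), turn(left)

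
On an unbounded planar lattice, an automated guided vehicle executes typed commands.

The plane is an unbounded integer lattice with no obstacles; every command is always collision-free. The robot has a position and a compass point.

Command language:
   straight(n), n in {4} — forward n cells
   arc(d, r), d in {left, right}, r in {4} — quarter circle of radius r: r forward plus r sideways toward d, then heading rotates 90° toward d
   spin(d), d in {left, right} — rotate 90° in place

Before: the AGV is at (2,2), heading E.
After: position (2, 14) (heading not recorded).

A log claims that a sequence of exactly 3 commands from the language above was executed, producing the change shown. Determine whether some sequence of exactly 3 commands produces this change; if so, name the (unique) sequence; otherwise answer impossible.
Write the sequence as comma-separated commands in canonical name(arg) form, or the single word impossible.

from: at (2,2), heading E
1. arc(left, 4) → at (6,6), heading N
2. straight(4) → at (6,10), heading N
3. arc(left, 4) → at (2,14), heading W
no rival 3-sequence matches.

arc(left, 4), straight(4), arc(left, 4)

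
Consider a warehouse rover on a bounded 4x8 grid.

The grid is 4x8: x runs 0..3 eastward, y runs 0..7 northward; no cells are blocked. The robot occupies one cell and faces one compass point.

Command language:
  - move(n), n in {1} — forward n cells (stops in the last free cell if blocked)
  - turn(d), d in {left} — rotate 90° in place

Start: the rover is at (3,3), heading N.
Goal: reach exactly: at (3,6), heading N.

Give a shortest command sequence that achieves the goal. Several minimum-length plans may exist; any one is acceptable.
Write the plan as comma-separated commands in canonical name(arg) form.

move(1), move(1), move(1)

t0: at (3,3), heading N
[1] after move(1): at (3,4), heading N
[2] after move(1): at (3,5), heading N
[3] after move(1): at (3,6), heading N
minimal: 3 command(s), checked below 3.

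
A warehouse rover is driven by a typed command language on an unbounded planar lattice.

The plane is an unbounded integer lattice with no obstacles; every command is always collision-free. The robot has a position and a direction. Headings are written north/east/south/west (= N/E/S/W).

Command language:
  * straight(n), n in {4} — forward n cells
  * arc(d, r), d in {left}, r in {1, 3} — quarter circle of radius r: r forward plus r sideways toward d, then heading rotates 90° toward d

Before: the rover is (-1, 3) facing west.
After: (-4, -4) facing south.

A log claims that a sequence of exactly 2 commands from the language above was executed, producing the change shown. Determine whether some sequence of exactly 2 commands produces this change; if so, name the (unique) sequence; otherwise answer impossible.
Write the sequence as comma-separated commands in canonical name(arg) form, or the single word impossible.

key: running straight(4) before arc(left, 3) would end elsewhere — order is forced
start: (-1, 3) facing west
[1] after arc(left, 3): (-4, 0) facing south
[2] after straight(4): (-4, -4) facing south
uniquely the one of 9 2-step routes that fits.

arc(left, 3), straight(4)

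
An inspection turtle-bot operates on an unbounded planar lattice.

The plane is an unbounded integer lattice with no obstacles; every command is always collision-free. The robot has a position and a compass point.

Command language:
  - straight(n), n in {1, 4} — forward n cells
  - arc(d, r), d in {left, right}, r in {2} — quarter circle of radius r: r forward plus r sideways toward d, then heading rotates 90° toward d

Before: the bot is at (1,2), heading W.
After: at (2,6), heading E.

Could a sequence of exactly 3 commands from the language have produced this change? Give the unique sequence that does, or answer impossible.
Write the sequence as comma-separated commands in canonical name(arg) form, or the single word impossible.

key: position moved to (2,6) AND the heading swung to E — translation plus rotation needed
initial: at (1,2), heading W
step 1 (arc(right, 2)): at (-1,4), heading N
step 2 (arc(right, 2)): at (1,6), heading E
step 3 (straight(1)): at (2,6), heading E
uniquely the one of 64 3-step routes that fits.

arc(right, 2), arc(right, 2), straight(1)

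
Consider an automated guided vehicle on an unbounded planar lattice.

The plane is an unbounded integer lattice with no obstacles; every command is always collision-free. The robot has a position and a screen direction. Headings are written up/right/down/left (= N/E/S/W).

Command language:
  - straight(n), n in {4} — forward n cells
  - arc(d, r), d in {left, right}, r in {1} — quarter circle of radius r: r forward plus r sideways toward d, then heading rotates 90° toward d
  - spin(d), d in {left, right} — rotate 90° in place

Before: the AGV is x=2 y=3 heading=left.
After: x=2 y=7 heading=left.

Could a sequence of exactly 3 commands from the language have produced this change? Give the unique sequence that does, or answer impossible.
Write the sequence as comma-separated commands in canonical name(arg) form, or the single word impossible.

spin(right), straight(4), spin(left)

key: heading stays W — rotations cancel among the 3 commands
initial: x=2 y=3 heading=left
[1] after spin(right): x=2 y=3 heading=up
[2] after straight(4): x=2 y=7 heading=up
[3] after spin(left): x=2 y=7 heading=left
all 125 alternatives checked — unique.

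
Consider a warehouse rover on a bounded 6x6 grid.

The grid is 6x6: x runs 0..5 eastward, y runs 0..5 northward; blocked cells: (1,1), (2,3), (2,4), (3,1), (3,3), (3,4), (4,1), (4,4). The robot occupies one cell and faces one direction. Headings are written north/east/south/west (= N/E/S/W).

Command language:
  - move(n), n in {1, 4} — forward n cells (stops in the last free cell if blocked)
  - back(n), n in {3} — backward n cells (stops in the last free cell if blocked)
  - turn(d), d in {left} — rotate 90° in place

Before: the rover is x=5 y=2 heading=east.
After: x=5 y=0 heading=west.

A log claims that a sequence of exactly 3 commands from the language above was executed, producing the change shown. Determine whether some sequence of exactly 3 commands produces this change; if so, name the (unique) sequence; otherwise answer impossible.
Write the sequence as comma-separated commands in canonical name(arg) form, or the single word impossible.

key: back(3) runs into the grid edge before its full distance
initial: x=5 y=2 heading=east
1. turn(left) → x=5 y=2 heading=north
2. back(3) → x=5 y=0 heading=north
3. turn(left) → x=5 y=0 heading=west
no other 3-command option fits: unique.

turn(left), back(3), turn(left)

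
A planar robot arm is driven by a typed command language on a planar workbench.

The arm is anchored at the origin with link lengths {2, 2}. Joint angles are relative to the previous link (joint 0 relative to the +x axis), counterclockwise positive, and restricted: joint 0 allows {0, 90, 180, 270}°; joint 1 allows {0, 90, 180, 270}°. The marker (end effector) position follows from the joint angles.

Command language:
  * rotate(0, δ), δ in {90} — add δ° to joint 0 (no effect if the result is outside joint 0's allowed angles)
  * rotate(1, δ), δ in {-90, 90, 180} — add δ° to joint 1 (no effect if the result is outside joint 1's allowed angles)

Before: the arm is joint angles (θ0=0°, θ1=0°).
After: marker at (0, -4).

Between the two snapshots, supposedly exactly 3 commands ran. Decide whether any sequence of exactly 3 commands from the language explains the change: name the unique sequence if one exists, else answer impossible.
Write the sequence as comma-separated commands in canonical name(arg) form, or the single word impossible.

from: joint angles (θ0=0°, θ1=0°)
step 1 (rotate(0, 90)): joint angles (θ0=90°, θ1=0°)
step 2 (rotate(0, 90)): joint angles (θ0=180°, θ1=0°)
step 3 (rotate(0, 90)): joint angles (θ0=270°, θ1=0°)
uniquely the one of 64 3-step routes that fits.

rotate(0, 90), rotate(0, 90), rotate(0, 90)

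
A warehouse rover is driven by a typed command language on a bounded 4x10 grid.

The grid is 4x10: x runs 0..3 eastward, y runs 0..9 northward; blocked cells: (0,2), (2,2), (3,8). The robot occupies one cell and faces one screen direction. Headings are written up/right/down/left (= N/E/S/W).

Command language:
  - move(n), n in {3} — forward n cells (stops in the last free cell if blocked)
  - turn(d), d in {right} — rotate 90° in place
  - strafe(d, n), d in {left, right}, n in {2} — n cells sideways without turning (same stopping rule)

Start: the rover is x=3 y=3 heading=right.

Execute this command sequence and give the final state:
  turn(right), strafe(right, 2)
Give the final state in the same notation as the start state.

x=1 y=3 heading=down

t0: x=3 y=3 heading=right
step 1 (turn(right)): x=3 y=3 heading=down
step 2 (strafe(right, 2)): x=1 y=3 heading=down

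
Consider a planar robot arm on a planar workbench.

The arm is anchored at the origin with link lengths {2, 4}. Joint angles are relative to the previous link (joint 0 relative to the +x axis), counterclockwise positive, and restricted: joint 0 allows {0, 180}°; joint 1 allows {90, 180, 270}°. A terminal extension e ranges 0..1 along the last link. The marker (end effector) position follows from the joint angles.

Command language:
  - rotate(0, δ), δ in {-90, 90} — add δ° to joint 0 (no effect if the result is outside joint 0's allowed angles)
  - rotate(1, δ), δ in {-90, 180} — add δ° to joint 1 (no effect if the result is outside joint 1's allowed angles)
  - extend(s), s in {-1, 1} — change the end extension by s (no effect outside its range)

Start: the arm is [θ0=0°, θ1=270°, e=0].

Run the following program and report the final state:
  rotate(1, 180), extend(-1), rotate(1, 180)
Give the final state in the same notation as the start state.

[θ0=0°, θ1=270°, e=0]

initial: [θ0=0°, θ1=270°, e=0]
[1] after rotate(1, 180): [θ0=0°, θ1=90°, e=0]
[2] after extend(-1): [θ0=0°, θ1=90°, e=0]
[3] after rotate(1, 180): [θ0=0°, θ1=270°, e=0]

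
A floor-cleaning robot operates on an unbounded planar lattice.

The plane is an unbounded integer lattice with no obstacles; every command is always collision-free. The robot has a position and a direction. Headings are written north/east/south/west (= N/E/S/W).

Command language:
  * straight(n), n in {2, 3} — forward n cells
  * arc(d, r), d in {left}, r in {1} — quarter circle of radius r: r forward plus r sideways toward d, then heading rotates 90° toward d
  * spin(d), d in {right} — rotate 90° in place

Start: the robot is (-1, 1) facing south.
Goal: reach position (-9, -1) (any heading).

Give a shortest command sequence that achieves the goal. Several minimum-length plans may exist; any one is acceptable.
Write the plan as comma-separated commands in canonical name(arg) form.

straight(2), spin(right), straight(2), straight(3), straight(3)

initial: (-1, 1) facing south
1. straight(2) → (-1, -1) facing south
2. spin(right) → (-1, -1) facing west
3. straight(2) → (-3, -1) facing west
4. straight(3) → (-6, -1) facing west
5. straight(3) → (-9, -1) facing west
nothing shorter than 5 reaches the goal.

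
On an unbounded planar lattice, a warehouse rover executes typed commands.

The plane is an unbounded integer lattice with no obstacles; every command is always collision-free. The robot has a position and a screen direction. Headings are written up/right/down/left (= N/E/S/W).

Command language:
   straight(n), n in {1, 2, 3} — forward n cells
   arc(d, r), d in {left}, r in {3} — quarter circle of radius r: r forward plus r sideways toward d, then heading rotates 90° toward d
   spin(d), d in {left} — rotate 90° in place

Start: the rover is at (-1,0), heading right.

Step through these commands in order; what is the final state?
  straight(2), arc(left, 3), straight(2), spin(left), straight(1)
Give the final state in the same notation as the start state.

initial: at (-1,0), heading right
1. straight(2) → at (1,0), heading right
2. arc(left, 3) → at (4,3), heading up
3. straight(2) → at (4,5), heading up
4. spin(left) → at (4,5), heading left
5. straight(1) → at (3,5), heading left

at (3,5), heading left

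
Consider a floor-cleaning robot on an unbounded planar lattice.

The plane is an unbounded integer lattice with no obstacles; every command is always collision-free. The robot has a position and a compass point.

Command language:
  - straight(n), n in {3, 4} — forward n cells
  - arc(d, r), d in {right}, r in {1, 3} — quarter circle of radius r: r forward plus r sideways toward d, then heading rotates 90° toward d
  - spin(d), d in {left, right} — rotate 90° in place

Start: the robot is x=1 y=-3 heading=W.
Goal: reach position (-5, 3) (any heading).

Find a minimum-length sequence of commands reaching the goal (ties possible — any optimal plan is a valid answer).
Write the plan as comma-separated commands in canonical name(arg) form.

initial: x=1 y=-3 heading=W
1. arc(right, 3) → x=-2 y=0 heading=N
2. spin(left) → x=-2 y=0 heading=W
3. arc(right, 3) → x=-5 y=3 heading=N
minimal: 3 command(s), checked below 3.

arc(right, 3), spin(left), arc(right, 3)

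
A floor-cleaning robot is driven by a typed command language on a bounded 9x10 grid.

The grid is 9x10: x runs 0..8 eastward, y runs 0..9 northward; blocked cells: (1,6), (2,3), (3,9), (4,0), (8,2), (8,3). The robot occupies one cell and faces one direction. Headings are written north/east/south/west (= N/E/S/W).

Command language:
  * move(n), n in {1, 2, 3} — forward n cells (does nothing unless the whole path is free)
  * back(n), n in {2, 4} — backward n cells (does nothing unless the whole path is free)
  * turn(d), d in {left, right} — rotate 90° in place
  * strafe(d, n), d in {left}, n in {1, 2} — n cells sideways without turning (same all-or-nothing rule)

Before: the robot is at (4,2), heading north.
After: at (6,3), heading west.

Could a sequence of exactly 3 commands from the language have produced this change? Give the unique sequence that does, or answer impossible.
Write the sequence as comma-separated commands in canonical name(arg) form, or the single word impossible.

move(1), turn(left), back(2)

key: position moved to (6,3) AND the heading swung to W — translation plus rotation needed
begin: at (4,2), heading north
t=1 move(1) ⇒ at (4,3), heading north
t=2 turn(left) ⇒ at (4,3), heading west
t=3 back(2) ⇒ at (6,3), heading west
no other 3-command option fits: unique.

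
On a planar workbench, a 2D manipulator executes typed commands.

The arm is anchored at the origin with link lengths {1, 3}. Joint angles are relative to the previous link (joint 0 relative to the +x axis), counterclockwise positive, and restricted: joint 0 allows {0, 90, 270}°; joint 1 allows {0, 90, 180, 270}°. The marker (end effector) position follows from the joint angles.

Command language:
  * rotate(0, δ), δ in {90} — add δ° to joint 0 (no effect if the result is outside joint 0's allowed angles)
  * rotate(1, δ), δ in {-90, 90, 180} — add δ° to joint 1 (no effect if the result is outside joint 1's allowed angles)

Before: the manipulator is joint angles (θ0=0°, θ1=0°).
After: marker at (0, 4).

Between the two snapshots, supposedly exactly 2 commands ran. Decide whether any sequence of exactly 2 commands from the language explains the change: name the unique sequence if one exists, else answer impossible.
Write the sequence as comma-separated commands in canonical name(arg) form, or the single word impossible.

rotate(0, 90), rotate(0, 90)

initial: joint angles (θ0=0°, θ1=0°)
[1] after rotate(0, 90): joint angles (θ0=90°, θ1=0°)
[2] after rotate(0, 90): joint angles (θ0=90°, θ1=0°)
no rival 2-sequence matches.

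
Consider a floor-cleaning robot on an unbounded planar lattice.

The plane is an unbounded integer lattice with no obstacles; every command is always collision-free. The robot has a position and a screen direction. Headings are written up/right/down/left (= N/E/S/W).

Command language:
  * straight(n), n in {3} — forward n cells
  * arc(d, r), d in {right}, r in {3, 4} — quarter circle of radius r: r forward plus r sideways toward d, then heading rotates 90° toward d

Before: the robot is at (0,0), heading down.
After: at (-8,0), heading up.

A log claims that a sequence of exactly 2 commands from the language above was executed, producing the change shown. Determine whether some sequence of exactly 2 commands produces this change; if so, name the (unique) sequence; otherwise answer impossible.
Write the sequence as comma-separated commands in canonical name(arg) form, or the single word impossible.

arc(right, 4), arc(right, 4)

key: position moved to (-8,0) AND the heading swung to N — translation plus rotation needed
t0: at (0,0), heading down
step 1 (arc(right, 4)): at (-4,-4), heading left
step 2 (arc(right, 4)): at (-8,0), heading up
no rival 2-sequence matches.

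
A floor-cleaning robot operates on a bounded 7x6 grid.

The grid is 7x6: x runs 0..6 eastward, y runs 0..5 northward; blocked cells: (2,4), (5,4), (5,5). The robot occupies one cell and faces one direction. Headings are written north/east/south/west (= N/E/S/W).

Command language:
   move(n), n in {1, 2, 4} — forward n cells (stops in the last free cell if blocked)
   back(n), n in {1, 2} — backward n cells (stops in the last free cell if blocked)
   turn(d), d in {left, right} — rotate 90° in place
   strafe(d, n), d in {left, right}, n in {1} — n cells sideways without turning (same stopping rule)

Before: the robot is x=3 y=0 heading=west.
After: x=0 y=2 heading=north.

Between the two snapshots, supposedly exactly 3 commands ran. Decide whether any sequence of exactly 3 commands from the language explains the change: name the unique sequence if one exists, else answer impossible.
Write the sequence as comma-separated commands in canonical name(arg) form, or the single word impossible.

key: position moved to (0,2) AND the heading swung to N — translation plus rotation needed
t0: x=3 y=0 heading=west
t=1 move(4) ⇒ x=0 y=0 heading=west
t=2 turn(right) ⇒ x=0 y=0 heading=north
t=3 move(2) ⇒ x=0 y=2 heading=north
no other 3-command option fits: unique.

move(4), turn(right), move(2)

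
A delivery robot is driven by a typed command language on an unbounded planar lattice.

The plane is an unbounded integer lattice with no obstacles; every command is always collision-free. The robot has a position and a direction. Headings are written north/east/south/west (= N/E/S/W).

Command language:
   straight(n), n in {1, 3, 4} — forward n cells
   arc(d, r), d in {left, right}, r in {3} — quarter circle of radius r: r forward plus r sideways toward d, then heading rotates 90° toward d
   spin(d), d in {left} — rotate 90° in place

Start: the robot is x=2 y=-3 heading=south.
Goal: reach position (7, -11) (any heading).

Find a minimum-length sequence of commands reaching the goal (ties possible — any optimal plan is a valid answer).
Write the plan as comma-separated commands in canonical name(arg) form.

begin: x=2 y=-3 heading=south
step 1 (straight(4)): x=2 y=-7 heading=south
step 2 (straight(4)): x=2 y=-11 heading=south
step 3 (spin(left)): x=2 y=-11 heading=east
step 4 (straight(4)): x=6 y=-11 heading=east
step 5 (straight(1)): x=7 y=-11 heading=east
minimal: 5 command(s), checked below 5.

straight(4), straight(4), spin(left), straight(4), straight(1)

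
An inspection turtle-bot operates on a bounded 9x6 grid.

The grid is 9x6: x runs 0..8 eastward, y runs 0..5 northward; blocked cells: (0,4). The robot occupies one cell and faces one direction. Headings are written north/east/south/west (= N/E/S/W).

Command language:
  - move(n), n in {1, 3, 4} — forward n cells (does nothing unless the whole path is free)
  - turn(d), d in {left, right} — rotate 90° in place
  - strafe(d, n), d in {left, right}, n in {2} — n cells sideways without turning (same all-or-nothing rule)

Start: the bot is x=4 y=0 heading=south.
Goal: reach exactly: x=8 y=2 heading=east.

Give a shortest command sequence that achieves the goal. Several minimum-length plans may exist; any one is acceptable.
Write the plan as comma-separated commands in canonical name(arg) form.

t0: x=4 y=0 heading=south
step 1 (turn(left)): x=4 y=0 heading=east
step 2 (strafe(left, 2)): x=4 y=2 heading=east
step 3 (move(4)): x=8 y=2 heading=east
nothing shorter than 3 reaches the goal.

turn(left), strafe(left, 2), move(4)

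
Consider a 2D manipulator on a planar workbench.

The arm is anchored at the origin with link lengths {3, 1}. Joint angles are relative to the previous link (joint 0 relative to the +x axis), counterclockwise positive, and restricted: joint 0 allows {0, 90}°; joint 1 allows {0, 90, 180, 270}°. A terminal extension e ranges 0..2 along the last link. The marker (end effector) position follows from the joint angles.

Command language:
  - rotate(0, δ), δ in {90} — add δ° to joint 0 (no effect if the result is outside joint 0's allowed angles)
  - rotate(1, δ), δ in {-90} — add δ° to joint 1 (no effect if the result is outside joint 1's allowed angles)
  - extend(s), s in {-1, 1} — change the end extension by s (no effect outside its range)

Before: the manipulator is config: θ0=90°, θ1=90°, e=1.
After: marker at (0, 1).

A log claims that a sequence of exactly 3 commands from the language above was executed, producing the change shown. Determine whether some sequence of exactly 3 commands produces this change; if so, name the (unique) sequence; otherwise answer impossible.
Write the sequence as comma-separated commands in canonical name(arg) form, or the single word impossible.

rotate(1, -90), rotate(1, -90), rotate(1, -90)

from: config: θ0=90°, θ1=90°, e=1
1. rotate(1, -90) → config: θ0=90°, θ1=0°, e=1
2. rotate(1, -90) → config: θ0=90°, θ1=270°, e=1
3. rotate(1, -90) → config: θ0=90°, θ1=180°, e=1
uniquely the one of 64 3-step routes that fits.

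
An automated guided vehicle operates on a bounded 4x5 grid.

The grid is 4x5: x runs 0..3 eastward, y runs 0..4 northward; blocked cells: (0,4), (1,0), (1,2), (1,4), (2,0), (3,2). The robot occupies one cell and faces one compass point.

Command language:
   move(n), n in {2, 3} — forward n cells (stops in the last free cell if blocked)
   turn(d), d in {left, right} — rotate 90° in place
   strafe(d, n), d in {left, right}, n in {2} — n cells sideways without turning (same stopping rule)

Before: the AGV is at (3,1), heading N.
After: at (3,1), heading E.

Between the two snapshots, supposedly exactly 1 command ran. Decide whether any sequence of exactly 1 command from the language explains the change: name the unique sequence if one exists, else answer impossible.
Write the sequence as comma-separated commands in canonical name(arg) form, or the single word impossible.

key: parked at (3,1) the whole time — nothing moves the robot
initial: at (3,1), heading N
step 1 (turn(right)): at (3,1), heading E
no rival 1-sequence matches.

turn(right)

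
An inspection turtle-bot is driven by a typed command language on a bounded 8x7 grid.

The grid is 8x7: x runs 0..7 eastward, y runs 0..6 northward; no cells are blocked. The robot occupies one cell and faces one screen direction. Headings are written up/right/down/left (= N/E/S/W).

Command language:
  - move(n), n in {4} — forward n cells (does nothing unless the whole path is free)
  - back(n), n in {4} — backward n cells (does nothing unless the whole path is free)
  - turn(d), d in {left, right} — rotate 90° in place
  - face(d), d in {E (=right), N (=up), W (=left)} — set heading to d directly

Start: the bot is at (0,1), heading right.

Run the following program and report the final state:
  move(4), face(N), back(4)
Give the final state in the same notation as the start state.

start: at (0,1), heading right
[1] after move(4): at (4,1), heading right
[2] after face(N): at (4,1), heading up
[3] after back(4): at (4,1), heading up

at (4,1), heading up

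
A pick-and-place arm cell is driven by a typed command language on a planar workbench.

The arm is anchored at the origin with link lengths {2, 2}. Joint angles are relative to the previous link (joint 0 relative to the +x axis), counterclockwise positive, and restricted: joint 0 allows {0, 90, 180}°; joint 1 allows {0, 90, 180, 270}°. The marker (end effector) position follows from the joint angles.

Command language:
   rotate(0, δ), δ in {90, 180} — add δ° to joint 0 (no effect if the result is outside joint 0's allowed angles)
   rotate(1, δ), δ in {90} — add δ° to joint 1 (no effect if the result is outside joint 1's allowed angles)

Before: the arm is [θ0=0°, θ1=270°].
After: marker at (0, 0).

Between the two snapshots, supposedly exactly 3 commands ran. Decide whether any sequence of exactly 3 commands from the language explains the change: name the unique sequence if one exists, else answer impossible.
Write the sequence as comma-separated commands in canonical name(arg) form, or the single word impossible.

rotate(1, 90), rotate(1, 90), rotate(1, 90)

start: [θ0=0°, θ1=270°]
[1] after rotate(1, 90): [θ0=0°, θ1=0°]
[2] after rotate(1, 90): [θ0=0°, θ1=90°]
[3] after rotate(1, 90): [θ0=0°, θ1=180°]
no rival 3-sequence matches.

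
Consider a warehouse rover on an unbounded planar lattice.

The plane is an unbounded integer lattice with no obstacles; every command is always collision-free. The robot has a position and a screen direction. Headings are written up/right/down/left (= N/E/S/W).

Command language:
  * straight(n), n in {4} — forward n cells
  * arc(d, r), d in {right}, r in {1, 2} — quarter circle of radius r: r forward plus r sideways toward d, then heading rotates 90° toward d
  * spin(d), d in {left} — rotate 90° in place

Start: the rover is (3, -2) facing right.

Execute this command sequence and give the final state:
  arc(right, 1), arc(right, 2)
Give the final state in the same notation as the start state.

(2, -5) facing left

from: (3, -2) facing right
t=1 arc(right, 1) ⇒ (4, -3) facing down
t=2 arc(right, 2) ⇒ (2, -5) facing left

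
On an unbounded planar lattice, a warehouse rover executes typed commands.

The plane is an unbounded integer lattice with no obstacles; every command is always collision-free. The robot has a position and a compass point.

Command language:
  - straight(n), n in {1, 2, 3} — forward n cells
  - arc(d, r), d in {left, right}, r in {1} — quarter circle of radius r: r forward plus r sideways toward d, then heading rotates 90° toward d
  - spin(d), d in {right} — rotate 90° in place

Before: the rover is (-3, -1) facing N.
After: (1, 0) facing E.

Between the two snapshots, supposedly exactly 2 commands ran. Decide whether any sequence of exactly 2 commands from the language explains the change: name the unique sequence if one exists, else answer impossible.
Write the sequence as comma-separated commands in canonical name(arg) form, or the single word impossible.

arc(right, 1), straight(3)

key: position moved to (1,0) AND the heading swung to E — translation plus rotation needed
from: (-3, -1) facing N
t=1 arc(right, 1) ⇒ (-2, 0) facing E
t=2 straight(3) ⇒ (1, 0) facing E
uniquely the one of 36 2-step routes that fits.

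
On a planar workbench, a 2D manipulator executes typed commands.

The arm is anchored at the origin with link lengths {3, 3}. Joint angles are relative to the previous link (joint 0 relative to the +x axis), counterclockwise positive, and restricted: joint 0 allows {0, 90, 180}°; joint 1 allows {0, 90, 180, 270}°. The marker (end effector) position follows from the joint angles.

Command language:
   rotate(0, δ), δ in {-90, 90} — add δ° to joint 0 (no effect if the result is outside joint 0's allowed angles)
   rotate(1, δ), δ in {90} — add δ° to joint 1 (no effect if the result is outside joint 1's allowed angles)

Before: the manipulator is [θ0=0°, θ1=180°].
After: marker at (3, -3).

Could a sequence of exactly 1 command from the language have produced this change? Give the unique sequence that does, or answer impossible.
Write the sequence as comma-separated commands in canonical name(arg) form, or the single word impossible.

rotate(1, 90)

initial: [θ0=0°, θ1=180°]
step 1 (rotate(1, 90)): [θ0=0°, θ1=270°]
no other 1-command option fits: unique.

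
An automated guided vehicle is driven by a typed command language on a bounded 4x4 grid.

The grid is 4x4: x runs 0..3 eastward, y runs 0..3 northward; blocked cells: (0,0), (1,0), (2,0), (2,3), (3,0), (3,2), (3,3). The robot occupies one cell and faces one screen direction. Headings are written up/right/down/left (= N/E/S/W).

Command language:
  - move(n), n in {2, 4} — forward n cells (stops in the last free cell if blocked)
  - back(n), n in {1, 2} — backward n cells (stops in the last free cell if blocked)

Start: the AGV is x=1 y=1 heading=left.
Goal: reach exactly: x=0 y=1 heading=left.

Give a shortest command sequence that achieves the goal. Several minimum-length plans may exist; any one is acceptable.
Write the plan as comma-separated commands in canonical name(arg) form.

move(4)

from: x=1 y=1 heading=left
[1] after move(4): x=0 y=1 heading=left
nothing shorter than 1 reaches the goal.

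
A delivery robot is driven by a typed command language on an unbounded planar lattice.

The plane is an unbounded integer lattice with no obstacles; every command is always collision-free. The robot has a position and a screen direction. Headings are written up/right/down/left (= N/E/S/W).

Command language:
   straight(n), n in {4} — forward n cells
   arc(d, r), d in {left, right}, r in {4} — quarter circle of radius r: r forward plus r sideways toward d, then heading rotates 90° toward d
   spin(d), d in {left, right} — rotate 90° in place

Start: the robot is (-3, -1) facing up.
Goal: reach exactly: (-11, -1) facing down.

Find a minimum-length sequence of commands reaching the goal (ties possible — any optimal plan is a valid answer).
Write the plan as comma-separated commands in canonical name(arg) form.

arc(left, 4), arc(left, 4)

begin: (-3, -1) facing up
step 1 (arc(left, 4)): (-7, 3) facing left
step 2 (arc(left, 4)): (-11, -1) facing down
no 1-step plan works, so 2 is optimal.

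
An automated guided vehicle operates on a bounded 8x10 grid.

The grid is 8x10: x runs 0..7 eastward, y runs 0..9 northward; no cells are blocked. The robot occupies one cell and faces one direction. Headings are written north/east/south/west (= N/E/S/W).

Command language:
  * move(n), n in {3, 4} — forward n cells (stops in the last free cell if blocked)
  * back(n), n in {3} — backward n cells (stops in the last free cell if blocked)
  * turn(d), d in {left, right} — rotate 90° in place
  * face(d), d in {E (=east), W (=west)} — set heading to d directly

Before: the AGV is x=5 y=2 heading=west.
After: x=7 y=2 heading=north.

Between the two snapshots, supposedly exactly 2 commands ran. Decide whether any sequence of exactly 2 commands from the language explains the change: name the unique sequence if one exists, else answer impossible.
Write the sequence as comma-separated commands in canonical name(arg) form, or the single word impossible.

back(3), turn(right)

key: back(3) runs into the grid edge before its full distance
from: x=5 y=2 heading=west
1. back(3) → x=7 y=2 heading=west
2. turn(right) → x=7 y=2 heading=north
no other 2-command option fits: unique.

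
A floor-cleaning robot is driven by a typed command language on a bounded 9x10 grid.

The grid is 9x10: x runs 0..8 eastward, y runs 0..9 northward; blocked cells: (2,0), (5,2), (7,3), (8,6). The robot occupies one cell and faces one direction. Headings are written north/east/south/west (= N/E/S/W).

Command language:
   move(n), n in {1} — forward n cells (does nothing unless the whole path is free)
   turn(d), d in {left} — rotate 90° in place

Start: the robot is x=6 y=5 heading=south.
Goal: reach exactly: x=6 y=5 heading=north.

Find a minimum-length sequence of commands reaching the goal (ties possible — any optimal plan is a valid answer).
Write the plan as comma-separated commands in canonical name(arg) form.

initial: x=6 y=5 heading=south
1. turn(left) → x=6 y=5 heading=east
2. turn(left) → x=6 y=5 heading=north
no 1-step plan works, so 2 is optimal.

turn(left), turn(left)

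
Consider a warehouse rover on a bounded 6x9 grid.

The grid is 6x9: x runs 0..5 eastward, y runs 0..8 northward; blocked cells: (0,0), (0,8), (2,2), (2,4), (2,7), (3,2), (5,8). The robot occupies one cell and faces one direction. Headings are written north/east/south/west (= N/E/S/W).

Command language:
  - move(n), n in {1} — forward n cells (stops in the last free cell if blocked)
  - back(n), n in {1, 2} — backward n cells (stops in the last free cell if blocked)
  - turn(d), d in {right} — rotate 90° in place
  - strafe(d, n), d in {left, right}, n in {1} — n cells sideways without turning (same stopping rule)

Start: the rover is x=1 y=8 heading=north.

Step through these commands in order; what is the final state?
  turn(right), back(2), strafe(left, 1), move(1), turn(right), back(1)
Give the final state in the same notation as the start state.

start: x=1 y=8 heading=north
[1] after turn(right): x=1 y=8 heading=east
[2] after back(2): x=1 y=8 heading=east
[3] after strafe(left, 1): x=1 y=8 heading=east
[4] after move(1): x=2 y=8 heading=east
[5] after turn(right): x=2 y=8 heading=south
[6] after back(1): x=2 y=8 heading=south

x=2 y=8 heading=south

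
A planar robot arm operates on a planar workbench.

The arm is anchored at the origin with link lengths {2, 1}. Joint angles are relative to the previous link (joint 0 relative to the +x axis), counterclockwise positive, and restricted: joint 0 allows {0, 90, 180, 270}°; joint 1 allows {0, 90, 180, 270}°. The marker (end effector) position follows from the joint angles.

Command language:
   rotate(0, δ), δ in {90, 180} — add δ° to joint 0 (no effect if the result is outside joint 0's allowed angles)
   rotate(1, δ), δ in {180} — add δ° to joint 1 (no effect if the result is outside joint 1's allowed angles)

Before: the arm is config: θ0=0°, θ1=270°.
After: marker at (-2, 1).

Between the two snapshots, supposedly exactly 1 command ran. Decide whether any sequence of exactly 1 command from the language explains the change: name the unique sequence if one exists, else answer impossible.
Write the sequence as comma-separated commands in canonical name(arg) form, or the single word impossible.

rotate(0, 180)

from: config: θ0=0°, θ1=270°
1. rotate(0, 180) → config: θ0=180°, θ1=270°
no rival 1-sequence matches.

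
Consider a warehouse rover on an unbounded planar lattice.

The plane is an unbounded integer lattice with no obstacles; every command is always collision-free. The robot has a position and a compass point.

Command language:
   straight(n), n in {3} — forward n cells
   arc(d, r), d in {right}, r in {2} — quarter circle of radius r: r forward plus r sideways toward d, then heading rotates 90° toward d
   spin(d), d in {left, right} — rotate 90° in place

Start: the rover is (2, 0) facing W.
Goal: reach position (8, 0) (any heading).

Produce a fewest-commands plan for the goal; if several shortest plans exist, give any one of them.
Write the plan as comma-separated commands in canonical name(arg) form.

spin(left), spin(left), straight(3), straight(3)

initial: (2, 0) facing W
step 1 (spin(left)): (2, 0) facing S
step 2 (spin(left)): (2, 0) facing E
step 3 (straight(3)): (5, 0) facing E
step 4 (straight(3)): (8, 0) facing E
nothing shorter than 4 reaches the goal.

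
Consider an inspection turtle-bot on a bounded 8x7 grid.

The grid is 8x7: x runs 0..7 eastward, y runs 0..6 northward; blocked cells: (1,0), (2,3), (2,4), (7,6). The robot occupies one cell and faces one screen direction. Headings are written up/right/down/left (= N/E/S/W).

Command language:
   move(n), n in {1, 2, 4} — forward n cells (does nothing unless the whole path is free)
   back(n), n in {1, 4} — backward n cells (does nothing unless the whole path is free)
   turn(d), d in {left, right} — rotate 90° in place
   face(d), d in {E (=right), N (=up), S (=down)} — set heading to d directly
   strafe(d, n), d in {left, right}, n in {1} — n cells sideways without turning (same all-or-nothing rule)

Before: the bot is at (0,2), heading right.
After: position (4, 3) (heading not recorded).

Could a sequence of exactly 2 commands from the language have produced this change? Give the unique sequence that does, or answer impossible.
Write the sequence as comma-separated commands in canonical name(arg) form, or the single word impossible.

key: order matters: swapping move(4) and strafe(left, 1) lands elsewhere
t0: at (0,2), heading right
t=1 move(4) ⇒ at (4,2), heading right
t=2 strafe(left, 1) ⇒ at (4,3), heading right
no other 2-command option fits: unique.

move(4), strafe(left, 1)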